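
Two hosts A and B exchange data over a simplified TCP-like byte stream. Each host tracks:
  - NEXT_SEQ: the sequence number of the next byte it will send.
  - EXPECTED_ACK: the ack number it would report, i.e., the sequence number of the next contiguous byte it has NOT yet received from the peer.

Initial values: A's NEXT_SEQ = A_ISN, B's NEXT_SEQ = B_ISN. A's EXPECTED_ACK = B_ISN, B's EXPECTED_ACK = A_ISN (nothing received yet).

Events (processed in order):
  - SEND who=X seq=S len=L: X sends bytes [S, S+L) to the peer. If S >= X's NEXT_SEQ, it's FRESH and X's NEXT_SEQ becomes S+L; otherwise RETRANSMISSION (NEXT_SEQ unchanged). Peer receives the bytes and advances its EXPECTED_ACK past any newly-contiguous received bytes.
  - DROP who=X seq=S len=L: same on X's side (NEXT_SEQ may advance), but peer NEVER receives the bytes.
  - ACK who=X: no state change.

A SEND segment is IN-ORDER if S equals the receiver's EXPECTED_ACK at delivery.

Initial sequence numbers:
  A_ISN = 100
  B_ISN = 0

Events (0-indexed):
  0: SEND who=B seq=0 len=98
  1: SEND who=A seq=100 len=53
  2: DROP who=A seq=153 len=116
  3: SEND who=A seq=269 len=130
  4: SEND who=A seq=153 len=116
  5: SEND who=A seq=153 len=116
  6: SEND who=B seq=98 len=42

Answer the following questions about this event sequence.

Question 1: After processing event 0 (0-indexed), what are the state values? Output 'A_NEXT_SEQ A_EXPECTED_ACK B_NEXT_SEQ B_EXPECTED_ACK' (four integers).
After event 0: A_seq=100 A_ack=98 B_seq=98 B_ack=100

100 98 98 100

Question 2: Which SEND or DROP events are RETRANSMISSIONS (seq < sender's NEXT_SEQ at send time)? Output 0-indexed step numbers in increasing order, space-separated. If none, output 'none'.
Step 0: SEND seq=0 -> fresh
Step 1: SEND seq=100 -> fresh
Step 2: DROP seq=153 -> fresh
Step 3: SEND seq=269 -> fresh
Step 4: SEND seq=153 -> retransmit
Step 5: SEND seq=153 -> retransmit
Step 6: SEND seq=98 -> fresh

Answer: 4 5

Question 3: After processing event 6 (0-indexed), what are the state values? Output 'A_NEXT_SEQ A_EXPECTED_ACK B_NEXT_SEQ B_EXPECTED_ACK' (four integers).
After event 0: A_seq=100 A_ack=98 B_seq=98 B_ack=100
After event 1: A_seq=153 A_ack=98 B_seq=98 B_ack=153
After event 2: A_seq=269 A_ack=98 B_seq=98 B_ack=153
After event 3: A_seq=399 A_ack=98 B_seq=98 B_ack=153
After event 4: A_seq=399 A_ack=98 B_seq=98 B_ack=399
After event 5: A_seq=399 A_ack=98 B_seq=98 B_ack=399
After event 6: A_seq=399 A_ack=140 B_seq=140 B_ack=399

399 140 140 399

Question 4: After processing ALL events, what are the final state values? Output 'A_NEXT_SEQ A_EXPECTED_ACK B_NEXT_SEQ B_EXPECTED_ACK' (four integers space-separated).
Answer: 399 140 140 399

Derivation:
After event 0: A_seq=100 A_ack=98 B_seq=98 B_ack=100
After event 1: A_seq=153 A_ack=98 B_seq=98 B_ack=153
After event 2: A_seq=269 A_ack=98 B_seq=98 B_ack=153
After event 3: A_seq=399 A_ack=98 B_seq=98 B_ack=153
After event 4: A_seq=399 A_ack=98 B_seq=98 B_ack=399
After event 5: A_seq=399 A_ack=98 B_seq=98 B_ack=399
After event 6: A_seq=399 A_ack=140 B_seq=140 B_ack=399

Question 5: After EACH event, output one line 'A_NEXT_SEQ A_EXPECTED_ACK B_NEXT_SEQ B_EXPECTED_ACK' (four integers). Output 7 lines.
100 98 98 100
153 98 98 153
269 98 98 153
399 98 98 153
399 98 98 399
399 98 98 399
399 140 140 399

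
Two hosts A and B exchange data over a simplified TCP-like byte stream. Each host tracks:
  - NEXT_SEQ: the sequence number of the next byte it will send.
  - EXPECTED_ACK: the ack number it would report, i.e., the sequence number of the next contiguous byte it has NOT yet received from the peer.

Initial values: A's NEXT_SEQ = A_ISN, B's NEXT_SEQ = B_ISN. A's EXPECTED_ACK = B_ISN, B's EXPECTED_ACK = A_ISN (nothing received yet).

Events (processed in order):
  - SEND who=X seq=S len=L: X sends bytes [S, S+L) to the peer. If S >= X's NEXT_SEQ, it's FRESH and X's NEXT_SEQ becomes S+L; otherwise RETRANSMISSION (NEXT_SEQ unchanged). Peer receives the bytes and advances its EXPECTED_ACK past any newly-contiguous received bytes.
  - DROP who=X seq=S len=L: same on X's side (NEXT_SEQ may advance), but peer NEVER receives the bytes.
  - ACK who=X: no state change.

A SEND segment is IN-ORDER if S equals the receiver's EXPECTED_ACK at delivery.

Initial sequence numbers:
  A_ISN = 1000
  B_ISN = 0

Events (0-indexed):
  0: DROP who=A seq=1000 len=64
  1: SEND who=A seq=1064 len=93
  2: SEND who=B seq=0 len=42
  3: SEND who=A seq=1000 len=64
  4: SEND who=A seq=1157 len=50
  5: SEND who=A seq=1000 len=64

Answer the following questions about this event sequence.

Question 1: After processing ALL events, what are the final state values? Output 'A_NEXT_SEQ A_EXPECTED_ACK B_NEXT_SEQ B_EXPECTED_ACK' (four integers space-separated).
Answer: 1207 42 42 1207

Derivation:
After event 0: A_seq=1064 A_ack=0 B_seq=0 B_ack=1000
After event 1: A_seq=1157 A_ack=0 B_seq=0 B_ack=1000
After event 2: A_seq=1157 A_ack=42 B_seq=42 B_ack=1000
After event 3: A_seq=1157 A_ack=42 B_seq=42 B_ack=1157
After event 4: A_seq=1207 A_ack=42 B_seq=42 B_ack=1207
After event 5: A_seq=1207 A_ack=42 B_seq=42 B_ack=1207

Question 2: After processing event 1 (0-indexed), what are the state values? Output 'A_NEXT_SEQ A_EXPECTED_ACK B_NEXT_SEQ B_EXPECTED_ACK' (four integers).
After event 0: A_seq=1064 A_ack=0 B_seq=0 B_ack=1000
After event 1: A_seq=1157 A_ack=0 B_seq=0 B_ack=1000

1157 0 0 1000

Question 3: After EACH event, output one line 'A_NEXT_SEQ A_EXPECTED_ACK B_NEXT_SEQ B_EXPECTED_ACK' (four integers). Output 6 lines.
1064 0 0 1000
1157 0 0 1000
1157 42 42 1000
1157 42 42 1157
1207 42 42 1207
1207 42 42 1207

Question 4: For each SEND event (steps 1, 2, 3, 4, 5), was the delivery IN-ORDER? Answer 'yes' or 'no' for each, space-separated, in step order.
Answer: no yes yes yes no

Derivation:
Step 1: SEND seq=1064 -> out-of-order
Step 2: SEND seq=0 -> in-order
Step 3: SEND seq=1000 -> in-order
Step 4: SEND seq=1157 -> in-order
Step 5: SEND seq=1000 -> out-of-order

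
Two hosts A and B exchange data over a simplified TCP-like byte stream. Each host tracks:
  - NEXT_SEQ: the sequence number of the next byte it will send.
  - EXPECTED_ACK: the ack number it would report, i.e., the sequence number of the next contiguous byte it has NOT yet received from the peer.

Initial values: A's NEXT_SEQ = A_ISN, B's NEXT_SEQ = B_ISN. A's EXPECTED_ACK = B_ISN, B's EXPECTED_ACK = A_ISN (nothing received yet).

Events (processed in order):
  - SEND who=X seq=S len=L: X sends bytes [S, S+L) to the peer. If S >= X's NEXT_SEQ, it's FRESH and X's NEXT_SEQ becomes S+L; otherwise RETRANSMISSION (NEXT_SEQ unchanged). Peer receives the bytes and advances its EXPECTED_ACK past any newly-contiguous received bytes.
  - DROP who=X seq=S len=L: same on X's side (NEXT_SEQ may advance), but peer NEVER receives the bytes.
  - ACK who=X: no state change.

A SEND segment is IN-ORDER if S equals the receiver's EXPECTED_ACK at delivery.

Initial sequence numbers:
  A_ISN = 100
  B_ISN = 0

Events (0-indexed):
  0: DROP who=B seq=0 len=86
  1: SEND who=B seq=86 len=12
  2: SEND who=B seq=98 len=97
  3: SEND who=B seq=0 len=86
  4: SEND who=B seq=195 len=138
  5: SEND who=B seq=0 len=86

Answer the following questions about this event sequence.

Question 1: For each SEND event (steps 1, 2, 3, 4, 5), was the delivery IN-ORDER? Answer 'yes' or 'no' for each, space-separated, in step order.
Step 1: SEND seq=86 -> out-of-order
Step 2: SEND seq=98 -> out-of-order
Step 3: SEND seq=0 -> in-order
Step 4: SEND seq=195 -> in-order
Step 5: SEND seq=0 -> out-of-order

Answer: no no yes yes no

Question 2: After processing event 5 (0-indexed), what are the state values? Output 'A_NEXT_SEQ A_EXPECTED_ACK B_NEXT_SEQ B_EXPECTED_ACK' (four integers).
After event 0: A_seq=100 A_ack=0 B_seq=86 B_ack=100
After event 1: A_seq=100 A_ack=0 B_seq=98 B_ack=100
After event 2: A_seq=100 A_ack=0 B_seq=195 B_ack=100
After event 3: A_seq=100 A_ack=195 B_seq=195 B_ack=100
After event 4: A_seq=100 A_ack=333 B_seq=333 B_ack=100
After event 5: A_seq=100 A_ack=333 B_seq=333 B_ack=100

100 333 333 100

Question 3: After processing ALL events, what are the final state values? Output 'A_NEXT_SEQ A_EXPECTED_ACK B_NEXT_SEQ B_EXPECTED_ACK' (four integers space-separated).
Answer: 100 333 333 100

Derivation:
After event 0: A_seq=100 A_ack=0 B_seq=86 B_ack=100
After event 1: A_seq=100 A_ack=0 B_seq=98 B_ack=100
After event 2: A_seq=100 A_ack=0 B_seq=195 B_ack=100
After event 3: A_seq=100 A_ack=195 B_seq=195 B_ack=100
After event 4: A_seq=100 A_ack=333 B_seq=333 B_ack=100
After event 5: A_seq=100 A_ack=333 B_seq=333 B_ack=100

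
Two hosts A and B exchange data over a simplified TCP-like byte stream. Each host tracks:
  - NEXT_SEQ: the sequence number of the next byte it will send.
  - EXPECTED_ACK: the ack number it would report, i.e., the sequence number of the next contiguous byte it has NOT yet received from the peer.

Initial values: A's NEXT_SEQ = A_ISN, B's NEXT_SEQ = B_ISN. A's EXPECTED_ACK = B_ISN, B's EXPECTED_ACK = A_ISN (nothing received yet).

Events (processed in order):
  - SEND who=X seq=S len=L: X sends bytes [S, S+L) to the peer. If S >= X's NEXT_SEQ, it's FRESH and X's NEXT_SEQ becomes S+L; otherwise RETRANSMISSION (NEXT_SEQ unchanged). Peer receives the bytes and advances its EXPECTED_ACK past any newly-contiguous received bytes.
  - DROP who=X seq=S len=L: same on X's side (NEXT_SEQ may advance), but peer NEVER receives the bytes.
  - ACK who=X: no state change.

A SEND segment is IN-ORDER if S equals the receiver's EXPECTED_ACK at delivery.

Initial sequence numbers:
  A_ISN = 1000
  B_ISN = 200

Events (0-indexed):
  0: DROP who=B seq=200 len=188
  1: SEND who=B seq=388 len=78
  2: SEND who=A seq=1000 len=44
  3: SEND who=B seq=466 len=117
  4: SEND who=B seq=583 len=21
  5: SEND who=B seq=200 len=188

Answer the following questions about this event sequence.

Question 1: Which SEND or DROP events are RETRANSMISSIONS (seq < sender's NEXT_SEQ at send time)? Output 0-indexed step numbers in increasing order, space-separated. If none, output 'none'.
Answer: 5

Derivation:
Step 0: DROP seq=200 -> fresh
Step 1: SEND seq=388 -> fresh
Step 2: SEND seq=1000 -> fresh
Step 3: SEND seq=466 -> fresh
Step 4: SEND seq=583 -> fresh
Step 5: SEND seq=200 -> retransmit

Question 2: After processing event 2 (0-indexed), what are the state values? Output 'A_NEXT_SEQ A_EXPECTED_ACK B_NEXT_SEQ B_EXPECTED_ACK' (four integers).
After event 0: A_seq=1000 A_ack=200 B_seq=388 B_ack=1000
After event 1: A_seq=1000 A_ack=200 B_seq=466 B_ack=1000
After event 2: A_seq=1044 A_ack=200 B_seq=466 B_ack=1044

1044 200 466 1044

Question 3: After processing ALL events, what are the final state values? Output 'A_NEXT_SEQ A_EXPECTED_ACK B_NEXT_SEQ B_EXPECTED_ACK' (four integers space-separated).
Answer: 1044 604 604 1044

Derivation:
After event 0: A_seq=1000 A_ack=200 B_seq=388 B_ack=1000
After event 1: A_seq=1000 A_ack=200 B_seq=466 B_ack=1000
After event 2: A_seq=1044 A_ack=200 B_seq=466 B_ack=1044
After event 3: A_seq=1044 A_ack=200 B_seq=583 B_ack=1044
After event 4: A_seq=1044 A_ack=200 B_seq=604 B_ack=1044
After event 5: A_seq=1044 A_ack=604 B_seq=604 B_ack=1044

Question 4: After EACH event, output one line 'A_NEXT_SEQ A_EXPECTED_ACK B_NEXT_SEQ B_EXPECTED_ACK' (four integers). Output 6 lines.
1000 200 388 1000
1000 200 466 1000
1044 200 466 1044
1044 200 583 1044
1044 200 604 1044
1044 604 604 1044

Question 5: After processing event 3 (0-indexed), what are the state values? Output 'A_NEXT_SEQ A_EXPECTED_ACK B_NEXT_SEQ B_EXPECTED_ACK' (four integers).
After event 0: A_seq=1000 A_ack=200 B_seq=388 B_ack=1000
After event 1: A_seq=1000 A_ack=200 B_seq=466 B_ack=1000
After event 2: A_seq=1044 A_ack=200 B_seq=466 B_ack=1044
After event 3: A_seq=1044 A_ack=200 B_seq=583 B_ack=1044

1044 200 583 1044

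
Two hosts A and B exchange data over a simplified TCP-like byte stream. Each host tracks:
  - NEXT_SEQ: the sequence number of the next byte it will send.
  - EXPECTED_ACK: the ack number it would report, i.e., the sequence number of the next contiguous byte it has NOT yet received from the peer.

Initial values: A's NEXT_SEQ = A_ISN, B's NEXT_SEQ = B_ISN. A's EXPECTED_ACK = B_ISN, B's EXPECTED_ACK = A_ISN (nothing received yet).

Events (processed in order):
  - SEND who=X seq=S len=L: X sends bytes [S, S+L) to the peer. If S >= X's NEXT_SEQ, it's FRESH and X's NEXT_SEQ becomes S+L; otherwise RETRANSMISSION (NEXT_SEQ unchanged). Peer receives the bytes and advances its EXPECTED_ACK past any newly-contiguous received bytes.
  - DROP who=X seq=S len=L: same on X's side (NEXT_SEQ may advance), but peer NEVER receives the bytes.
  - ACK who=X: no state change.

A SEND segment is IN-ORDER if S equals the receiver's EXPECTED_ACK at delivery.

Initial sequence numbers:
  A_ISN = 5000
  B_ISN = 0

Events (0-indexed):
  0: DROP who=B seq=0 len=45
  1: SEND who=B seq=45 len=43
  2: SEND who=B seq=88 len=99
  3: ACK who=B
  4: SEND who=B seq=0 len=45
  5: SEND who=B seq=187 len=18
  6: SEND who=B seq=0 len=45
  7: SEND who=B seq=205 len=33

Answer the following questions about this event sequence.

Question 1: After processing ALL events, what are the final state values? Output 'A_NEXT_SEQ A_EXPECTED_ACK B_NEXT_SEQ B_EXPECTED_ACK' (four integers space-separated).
After event 0: A_seq=5000 A_ack=0 B_seq=45 B_ack=5000
After event 1: A_seq=5000 A_ack=0 B_seq=88 B_ack=5000
After event 2: A_seq=5000 A_ack=0 B_seq=187 B_ack=5000
After event 3: A_seq=5000 A_ack=0 B_seq=187 B_ack=5000
After event 4: A_seq=5000 A_ack=187 B_seq=187 B_ack=5000
After event 5: A_seq=5000 A_ack=205 B_seq=205 B_ack=5000
After event 6: A_seq=5000 A_ack=205 B_seq=205 B_ack=5000
After event 7: A_seq=5000 A_ack=238 B_seq=238 B_ack=5000

Answer: 5000 238 238 5000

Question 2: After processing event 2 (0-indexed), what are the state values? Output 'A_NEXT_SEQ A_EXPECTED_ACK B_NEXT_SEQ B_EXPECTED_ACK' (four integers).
After event 0: A_seq=5000 A_ack=0 B_seq=45 B_ack=5000
After event 1: A_seq=5000 A_ack=0 B_seq=88 B_ack=5000
After event 2: A_seq=5000 A_ack=0 B_seq=187 B_ack=5000

5000 0 187 5000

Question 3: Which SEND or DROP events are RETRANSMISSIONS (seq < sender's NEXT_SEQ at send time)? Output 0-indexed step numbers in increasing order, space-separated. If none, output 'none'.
Answer: 4 6

Derivation:
Step 0: DROP seq=0 -> fresh
Step 1: SEND seq=45 -> fresh
Step 2: SEND seq=88 -> fresh
Step 4: SEND seq=0 -> retransmit
Step 5: SEND seq=187 -> fresh
Step 6: SEND seq=0 -> retransmit
Step 7: SEND seq=205 -> fresh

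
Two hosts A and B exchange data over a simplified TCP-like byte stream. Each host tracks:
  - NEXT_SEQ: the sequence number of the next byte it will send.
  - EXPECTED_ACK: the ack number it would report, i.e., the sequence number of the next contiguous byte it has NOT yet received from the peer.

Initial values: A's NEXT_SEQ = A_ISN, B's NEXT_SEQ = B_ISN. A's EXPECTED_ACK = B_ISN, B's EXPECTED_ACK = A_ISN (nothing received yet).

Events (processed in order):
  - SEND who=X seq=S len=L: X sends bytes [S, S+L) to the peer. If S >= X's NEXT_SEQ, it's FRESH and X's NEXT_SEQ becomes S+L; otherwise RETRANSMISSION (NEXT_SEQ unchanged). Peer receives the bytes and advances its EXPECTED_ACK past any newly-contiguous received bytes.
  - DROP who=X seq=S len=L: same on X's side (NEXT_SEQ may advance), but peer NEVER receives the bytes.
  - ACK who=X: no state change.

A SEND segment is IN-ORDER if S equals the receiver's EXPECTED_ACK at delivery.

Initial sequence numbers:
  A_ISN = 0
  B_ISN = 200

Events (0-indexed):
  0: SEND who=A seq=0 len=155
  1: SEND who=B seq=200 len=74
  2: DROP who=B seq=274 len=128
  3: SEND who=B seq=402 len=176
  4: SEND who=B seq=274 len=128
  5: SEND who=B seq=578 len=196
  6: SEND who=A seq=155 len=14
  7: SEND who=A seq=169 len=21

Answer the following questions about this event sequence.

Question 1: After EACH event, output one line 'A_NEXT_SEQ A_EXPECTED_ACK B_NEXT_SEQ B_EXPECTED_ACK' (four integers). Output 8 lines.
155 200 200 155
155 274 274 155
155 274 402 155
155 274 578 155
155 578 578 155
155 774 774 155
169 774 774 169
190 774 774 190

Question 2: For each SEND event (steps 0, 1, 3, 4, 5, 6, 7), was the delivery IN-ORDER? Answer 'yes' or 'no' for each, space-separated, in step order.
Step 0: SEND seq=0 -> in-order
Step 1: SEND seq=200 -> in-order
Step 3: SEND seq=402 -> out-of-order
Step 4: SEND seq=274 -> in-order
Step 5: SEND seq=578 -> in-order
Step 6: SEND seq=155 -> in-order
Step 7: SEND seq=169 -> in-order

Answer: yes yes no yes yes yes yes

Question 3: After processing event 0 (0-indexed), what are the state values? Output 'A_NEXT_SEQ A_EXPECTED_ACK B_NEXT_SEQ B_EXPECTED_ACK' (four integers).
After event 0: A_seq=155 A_ack=200 B_seq=200 B_ack=155

155 200 200 155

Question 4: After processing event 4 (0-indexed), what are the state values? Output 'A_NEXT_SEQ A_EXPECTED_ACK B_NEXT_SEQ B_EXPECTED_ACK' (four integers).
After event 0: A_seq=155 A_ack=200 B_seq=200 B_ack=155
After event 1: A_seq=155 A_ack=274 B_seq=274 B_ack=155
After event 2: A_seq=155 A_ack=274 B_seq=402 B_ack=155
After event 3: A_seq=155 A_ack=274 B_seq=578 B_ack=155
After event 4: A_seq=155 A_ack=578 B_seq=578 B_ack=155

155 578 578 155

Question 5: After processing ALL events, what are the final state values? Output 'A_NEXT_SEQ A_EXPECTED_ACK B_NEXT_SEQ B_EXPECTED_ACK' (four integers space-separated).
Answer: 190 774 774 190

Derivation:
After event 0: A_seq=155 A_ack=200 B_seq=200 B_ack=155
After event 1: A_seq=155 A_ack=274 B_seq=274 B_ack=155
After event 2: A_seq=155 A_ack=274 B_seq=402 B_ack=155
After event 3: A_seq=155 A_ack=274 B_seq=578 B_ack=155
After event 4: A_seq=155 A_ack=578 B_seq=578 B_ack=155
After event 5: A_seq=155 A_ack=774 B_seq=774 B_ack=155
After event 6: A_seq=169 A_ack=774 B_seq=774 B_ack=169
After event 7: A_seq=190 A_ack=774 B_seq=774 B_ack=190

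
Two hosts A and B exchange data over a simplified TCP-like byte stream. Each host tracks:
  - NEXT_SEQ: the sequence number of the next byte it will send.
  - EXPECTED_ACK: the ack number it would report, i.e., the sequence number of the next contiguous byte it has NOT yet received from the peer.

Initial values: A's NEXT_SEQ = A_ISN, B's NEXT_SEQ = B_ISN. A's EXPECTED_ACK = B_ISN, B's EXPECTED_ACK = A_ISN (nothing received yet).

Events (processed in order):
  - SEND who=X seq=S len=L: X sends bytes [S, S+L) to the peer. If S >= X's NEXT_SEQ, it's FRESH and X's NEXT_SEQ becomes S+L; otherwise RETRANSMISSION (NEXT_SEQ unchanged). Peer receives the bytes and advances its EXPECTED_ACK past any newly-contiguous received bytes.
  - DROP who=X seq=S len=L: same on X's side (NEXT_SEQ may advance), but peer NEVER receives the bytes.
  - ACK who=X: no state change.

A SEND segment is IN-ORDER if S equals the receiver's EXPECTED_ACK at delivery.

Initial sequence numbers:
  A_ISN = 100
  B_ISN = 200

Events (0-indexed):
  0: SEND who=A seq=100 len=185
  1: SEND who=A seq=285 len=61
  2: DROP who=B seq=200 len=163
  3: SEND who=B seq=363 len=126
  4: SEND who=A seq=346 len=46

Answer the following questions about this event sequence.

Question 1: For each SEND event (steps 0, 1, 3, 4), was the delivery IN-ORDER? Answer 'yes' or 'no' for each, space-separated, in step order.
Step 0: SEND seq=100 -> in-order
Step 1: SEND seq=285 -> in-order
Step 3: SEND seq=363 -> out-of-order
Step 4: SEND seq=346 -> in-order

Answer: yes yes no yes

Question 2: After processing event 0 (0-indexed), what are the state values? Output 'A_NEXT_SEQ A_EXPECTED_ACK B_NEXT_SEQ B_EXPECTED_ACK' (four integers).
After event 0: A_seq=285 A_ack=200 B_seq=200 B_ack=285

285 200 200 285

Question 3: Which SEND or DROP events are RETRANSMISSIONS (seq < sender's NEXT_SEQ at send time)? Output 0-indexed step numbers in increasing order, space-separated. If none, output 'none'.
Answer: none

Derivation:
Step 0: SEND seq=100 -> fresh
Step 1: SEND seq=285 -> fresh
Step 2: DROP seq=200 -> fresh
Step 3: SEND seq=363 -> fresh
Step 4: SEND seq=346 -> fresh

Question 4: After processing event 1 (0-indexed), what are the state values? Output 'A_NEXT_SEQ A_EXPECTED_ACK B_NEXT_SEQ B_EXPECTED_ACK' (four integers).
After event 0: A_seq=285 A_ack=200 B_seq=200 B_ack=285
After event 1: A_seq=346 A_ack=200 B_seq=200 B_ack=346

346 200 200 346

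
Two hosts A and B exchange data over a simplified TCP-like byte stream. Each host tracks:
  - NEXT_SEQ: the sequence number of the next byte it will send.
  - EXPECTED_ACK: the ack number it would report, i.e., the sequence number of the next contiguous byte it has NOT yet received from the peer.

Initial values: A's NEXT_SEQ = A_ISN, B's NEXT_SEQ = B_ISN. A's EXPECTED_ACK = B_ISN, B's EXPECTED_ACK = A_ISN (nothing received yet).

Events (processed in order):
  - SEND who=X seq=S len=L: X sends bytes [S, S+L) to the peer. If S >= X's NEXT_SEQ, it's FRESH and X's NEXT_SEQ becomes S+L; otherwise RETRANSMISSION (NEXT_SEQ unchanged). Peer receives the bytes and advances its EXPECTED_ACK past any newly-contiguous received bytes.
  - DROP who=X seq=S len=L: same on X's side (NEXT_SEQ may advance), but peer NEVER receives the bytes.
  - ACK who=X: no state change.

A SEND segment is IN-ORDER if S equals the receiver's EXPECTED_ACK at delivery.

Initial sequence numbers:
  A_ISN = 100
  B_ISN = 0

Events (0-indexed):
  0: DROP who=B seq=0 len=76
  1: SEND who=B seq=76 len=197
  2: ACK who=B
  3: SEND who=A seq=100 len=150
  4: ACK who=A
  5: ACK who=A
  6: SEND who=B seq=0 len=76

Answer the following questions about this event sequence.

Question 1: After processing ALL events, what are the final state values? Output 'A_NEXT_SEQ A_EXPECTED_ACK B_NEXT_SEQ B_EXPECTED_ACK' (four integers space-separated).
Answer: 250 273 273 250

Derivation:
After event 0: A_seq=100 A_ack=0 B_seq=76 B_ack=100
After event 1: A_seq=100 A_ack=0 B_seq=273 B_ack=100
After event 2: A_seq=100 A_ack=0 B_seq=273 B_ack=100
After event 3: A_seq=250 A_ack=0 B_seq=273 B_ack=250
After event 4: A_seq=250 A_ack=0 B_seq=273 B_ack=250
After event 5: A_seq=250 A_ack=0 B_seq=273 B_ack=250
After event 6: A_seq=250 A_ack=273 B_seq=273 B_ack=250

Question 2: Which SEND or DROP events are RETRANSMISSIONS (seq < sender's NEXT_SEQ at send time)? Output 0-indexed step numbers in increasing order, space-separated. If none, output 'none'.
Step 0: DROP seq=0 -> fresh
Step 1: SEND seq=76 -> fresh
Step 3: SEND seq=100 -> fresh
Step 6: SEND seq=0 -> retransmit

Answer: 6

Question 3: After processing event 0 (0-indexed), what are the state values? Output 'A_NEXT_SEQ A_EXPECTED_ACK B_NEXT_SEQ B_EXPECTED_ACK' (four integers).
After event 0: A_seq=100 A_ack=0 B_seq=76 B_ack=100

100 0 76 100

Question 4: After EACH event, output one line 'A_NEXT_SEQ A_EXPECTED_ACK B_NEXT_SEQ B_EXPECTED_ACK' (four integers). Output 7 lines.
100 0 76 100
100 0 273 100
100 0 273 100
250 0 273 250
250 0 273 250
250 0 273 250
250 273 273 250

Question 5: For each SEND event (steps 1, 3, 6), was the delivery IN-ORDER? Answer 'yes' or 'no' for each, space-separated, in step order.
Step 1: SEND seq=76 -> out-of-order
Step 3: SEND seq=100 -> in-order
Step 6: SEND seq=0 -> in-order

Answer: no yes yes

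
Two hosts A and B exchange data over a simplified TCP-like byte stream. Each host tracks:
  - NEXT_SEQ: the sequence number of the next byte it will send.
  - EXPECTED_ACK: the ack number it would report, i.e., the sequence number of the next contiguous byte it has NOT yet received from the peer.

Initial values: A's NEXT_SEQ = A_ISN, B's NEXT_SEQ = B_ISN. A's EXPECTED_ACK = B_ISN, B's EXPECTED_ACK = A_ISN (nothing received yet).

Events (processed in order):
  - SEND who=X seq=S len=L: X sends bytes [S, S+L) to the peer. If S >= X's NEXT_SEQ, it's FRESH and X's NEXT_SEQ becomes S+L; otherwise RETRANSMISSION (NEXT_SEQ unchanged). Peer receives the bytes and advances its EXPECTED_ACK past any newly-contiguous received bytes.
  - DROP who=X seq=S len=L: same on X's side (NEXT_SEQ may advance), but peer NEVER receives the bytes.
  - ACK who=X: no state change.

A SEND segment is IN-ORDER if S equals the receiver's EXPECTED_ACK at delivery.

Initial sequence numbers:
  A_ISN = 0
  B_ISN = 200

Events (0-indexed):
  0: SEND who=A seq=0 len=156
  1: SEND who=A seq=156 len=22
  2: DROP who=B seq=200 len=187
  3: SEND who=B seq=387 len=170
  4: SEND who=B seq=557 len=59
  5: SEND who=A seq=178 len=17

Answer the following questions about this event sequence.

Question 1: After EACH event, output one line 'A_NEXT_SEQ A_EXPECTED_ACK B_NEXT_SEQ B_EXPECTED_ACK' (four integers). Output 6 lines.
156 200 200 156
178 200 200 178
178 200 387 178
178 200 557 178
178 200 616 178
195 200 616 195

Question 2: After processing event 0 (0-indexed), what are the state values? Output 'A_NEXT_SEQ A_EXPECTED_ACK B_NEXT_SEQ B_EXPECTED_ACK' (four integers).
After event 0: A_seq=156 A_ack=200 B_seq=200 B_ack=156

156 200 200 156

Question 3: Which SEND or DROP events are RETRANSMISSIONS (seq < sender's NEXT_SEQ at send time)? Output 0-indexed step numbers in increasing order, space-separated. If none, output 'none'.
Answer: none

Derivation:
Step 0: SEND seq=0 -> fresh
Step 1: SEND seq=156 -> fresh
Step 2: DROP seq=200 -> fresh
Step 3: SEND seq=387 -> fresh
Step 4: SEND seq=557 -> fresh
Step 5: SEND seq=178 -> fresh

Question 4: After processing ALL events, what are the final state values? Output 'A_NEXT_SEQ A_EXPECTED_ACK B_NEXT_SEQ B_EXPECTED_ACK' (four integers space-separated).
After event 0: A_seq=156 A_ack=200 B_seq=200 B_ack=156
After event 1: A_seq=178 A_ack=200 B_seq=200 B_ack=178
After event 2: A_seq=178 A_ack=200 B_seq=387 B_ack=178
After event 3: A_seq=178 A_ack=200 B_seq=557 B_ack=178
After event 4: A_seq=178 A_ack=200 B_seq=616 B_ack=178
After event 5: A_seq=195 A_ack=200 B_seq=616 B_ack=195

Answer: 195 200 616 195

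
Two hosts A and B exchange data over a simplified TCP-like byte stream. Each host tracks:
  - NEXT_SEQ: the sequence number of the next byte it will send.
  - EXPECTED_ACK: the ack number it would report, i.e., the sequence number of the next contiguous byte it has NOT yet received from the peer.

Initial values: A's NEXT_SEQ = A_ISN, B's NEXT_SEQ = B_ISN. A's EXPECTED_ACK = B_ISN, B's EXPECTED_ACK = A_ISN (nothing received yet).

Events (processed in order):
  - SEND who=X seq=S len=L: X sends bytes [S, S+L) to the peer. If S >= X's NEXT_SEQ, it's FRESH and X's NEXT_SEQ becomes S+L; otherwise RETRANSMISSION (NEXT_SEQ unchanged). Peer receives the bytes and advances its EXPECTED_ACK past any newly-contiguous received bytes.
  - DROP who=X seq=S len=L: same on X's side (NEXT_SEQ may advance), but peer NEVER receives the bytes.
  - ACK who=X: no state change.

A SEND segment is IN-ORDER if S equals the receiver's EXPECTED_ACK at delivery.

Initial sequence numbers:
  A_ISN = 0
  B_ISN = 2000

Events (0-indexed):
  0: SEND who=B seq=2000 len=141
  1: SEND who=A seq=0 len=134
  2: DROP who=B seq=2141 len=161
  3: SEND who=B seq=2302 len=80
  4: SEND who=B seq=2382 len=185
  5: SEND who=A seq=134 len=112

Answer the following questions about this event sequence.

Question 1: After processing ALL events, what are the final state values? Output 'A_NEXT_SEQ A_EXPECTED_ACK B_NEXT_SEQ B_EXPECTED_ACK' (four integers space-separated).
Answer: 246 2141 2567 246

Derivation:
After event 0: A_seq=0 A_ack=2141 B_seq=2141 B_ack=0
After event 1: A_seq=134 A_ack=2141 B_seq=2141 B_ack=134
After event 2: A_seq=134 A_ack=2141 B_seq=2302 B_ack=134
After event 3: A_seq=134 A_ack=2141 B_seq=2382 B_ack=134
After event 4: A_seq=134 A_ack=2141 B_seq=2567 B_ack=134
After event 5: A_seq=246 A_ack=2141 B_seq=2567 B_ack=246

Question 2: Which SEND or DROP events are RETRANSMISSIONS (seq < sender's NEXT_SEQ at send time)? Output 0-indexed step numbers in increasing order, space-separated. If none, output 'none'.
Answer: none

Derivation:
Step 0: SEND seq=2000 -> fresh
Step 1: SEND seq=0 -> fresh
Step 2: DROP seq=2141 -> fresh
Step 3: SEND seq=2302 -> fresh
Step 4: SEND seq=2382 -> fresh
Step 5: SEND seq=134 -> fresh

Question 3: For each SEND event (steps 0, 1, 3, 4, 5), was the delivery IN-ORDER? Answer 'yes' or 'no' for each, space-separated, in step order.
Step 0: SEND seq=2000 -> in-order
Step 1: SEND seq=0 -> in-order
Step 3: SEND seq=2302 -> out-of-order
Step 4: SEND seq=2382 -> out-of-order
Step 5: SEND seq=134 -> in-order

Answer: yes yes no no yes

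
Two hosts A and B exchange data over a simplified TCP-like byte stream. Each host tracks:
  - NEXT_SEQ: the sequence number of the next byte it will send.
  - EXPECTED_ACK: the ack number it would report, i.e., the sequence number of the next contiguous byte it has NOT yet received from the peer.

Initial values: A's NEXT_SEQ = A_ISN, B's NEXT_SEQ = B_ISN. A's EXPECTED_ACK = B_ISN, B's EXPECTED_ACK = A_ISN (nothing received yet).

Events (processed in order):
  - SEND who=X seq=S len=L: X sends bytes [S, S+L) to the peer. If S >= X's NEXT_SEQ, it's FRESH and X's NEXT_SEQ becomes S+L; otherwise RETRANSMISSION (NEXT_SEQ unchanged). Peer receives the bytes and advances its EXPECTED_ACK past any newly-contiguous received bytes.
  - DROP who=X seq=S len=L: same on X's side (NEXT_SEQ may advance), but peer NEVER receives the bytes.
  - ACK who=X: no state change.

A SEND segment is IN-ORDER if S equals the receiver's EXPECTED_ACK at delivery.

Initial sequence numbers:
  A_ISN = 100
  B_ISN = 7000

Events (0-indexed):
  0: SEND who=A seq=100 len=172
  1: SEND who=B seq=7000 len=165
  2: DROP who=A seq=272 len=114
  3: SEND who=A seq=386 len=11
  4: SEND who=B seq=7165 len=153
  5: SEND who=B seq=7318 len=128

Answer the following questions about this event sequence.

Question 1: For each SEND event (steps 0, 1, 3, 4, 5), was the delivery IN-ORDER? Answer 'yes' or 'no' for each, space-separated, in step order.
Step 0: SEND seq=100 -> in-order
Step 1: SEND seq=7000 -> in-order
Step 3: SEND seq=386 -> out-of-order
Step 4: SEND seq=7165 -> in-order
Step 5: SEND seq=7318 -> in-order

Answer: yes yes no yes yes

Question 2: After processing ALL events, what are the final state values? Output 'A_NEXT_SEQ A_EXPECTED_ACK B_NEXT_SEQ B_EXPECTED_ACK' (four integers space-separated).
Answer: 397 7446 7446 272

Derivation:
After event 0: A_seq=272 A_ack=7000 B_seq=7000 B_ack=272
After event 1: A_seq=272 A_ack=7165 B_seq=7165 B_ack=272
After event 2: A_seq=386 A_ack=7165 B_seq=7165 B_ack=272
After event 3: A_seq=397 A_ack=7165 B_seq=7165 B_ack=272
After event 4: A_seq=397 A_ack=7318 B_seq=7318 B_ack=272
After event 5: A_seq=397 A_ack=7446 B_seq=7446 B_ack=272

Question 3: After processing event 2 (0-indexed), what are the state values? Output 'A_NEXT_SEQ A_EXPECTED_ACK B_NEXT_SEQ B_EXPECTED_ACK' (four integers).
After event 0: A_seq=272 A_ack=7000 B_seq=7000 B_ack=272
After event 1: A_seq=272 A_ack=7165 B_seq=7165 B_ack=272
After event 2: A_seq=386 A_ack=7165 B_seq=7165 B_ack=272

386 7165 7165 272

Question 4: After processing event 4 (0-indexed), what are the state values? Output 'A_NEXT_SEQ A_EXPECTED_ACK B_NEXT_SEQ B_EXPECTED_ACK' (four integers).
After event 0: A_seq=272 A_ack=7000 B_seq=7000 B_ack=272
After event 1: A_seq=272 A_ack=7165 B_seq=7165 B_ack=272
After event 2: A_seq=386 A_ack=7165 B_seq=7165 B_ack=272
After event 3: A_seq=397 A_ack=7165 B_seq=7165 B_ack=272
After event 4: A_seq=397 A_ack=7318 B_seq=7318 B_ack=272

397 7318 7318 272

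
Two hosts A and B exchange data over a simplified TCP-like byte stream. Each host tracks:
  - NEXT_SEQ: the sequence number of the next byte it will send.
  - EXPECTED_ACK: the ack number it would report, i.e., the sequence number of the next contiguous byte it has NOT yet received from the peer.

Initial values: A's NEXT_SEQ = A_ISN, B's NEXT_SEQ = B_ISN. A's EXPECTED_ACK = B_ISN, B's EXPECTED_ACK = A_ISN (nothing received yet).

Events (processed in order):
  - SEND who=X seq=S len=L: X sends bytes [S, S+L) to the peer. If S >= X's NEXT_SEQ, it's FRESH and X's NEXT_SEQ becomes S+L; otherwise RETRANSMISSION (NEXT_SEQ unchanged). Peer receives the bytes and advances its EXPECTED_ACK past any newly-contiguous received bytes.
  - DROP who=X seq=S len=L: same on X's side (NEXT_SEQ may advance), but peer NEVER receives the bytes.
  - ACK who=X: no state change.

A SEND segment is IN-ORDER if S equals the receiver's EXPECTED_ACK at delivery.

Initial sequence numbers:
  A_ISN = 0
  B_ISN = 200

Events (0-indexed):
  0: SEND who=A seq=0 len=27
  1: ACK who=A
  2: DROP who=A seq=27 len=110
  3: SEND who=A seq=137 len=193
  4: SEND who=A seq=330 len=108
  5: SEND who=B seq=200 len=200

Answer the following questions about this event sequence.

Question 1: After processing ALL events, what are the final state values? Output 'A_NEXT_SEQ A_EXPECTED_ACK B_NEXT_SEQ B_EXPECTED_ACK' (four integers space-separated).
After event 0: A_seq=27 A_ack=200 B_seq=200 B_ack=27
After event 1: A_seq=27 A_ack=200 B_seq=200 B_ack=27
After event 2: A_seq=137 A_ack=200 B_seq=200 B_ack=27
After event 3: A_seq=330 A_ack=200 B_seq=200 B_ack=27
After event 4: A_seq=438 A_ack=200 B_seq=200 B_ack=27
After event 5: A_seq=438 A_ack=400 B_seq=400 B_ack=27

Answer: 438 400 400 27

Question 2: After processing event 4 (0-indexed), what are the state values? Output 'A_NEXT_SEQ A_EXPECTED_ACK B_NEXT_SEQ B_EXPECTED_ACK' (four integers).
After event 0: A_seq=27 A_ack=200 B_seq=200 B_ack=27
After event 1: A_seq=27 A_ack=200 B_seq=200 B_ack=27
After event 2: A_seq=137 A_ack=200 B_seq=200 B_ack=27
After event 3: A_seq=330 A_ack=200 B_seq=200 B_ack=27
After event 4: A_seq=438 A_ack=200 B_seq=200 B_ack=27

438 200 200 27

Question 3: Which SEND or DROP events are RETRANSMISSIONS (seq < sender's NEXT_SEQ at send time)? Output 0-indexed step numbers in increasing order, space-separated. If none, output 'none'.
Step 0: SEND seq=0 -> fresh
Step 2: DROP seq=27 -> fresh
Step 3: SEND seq=137 -> fresh
Step 4: SEND seq=330 -> fresh
Step 5: SEND seq=200 -> fresh

Answer: none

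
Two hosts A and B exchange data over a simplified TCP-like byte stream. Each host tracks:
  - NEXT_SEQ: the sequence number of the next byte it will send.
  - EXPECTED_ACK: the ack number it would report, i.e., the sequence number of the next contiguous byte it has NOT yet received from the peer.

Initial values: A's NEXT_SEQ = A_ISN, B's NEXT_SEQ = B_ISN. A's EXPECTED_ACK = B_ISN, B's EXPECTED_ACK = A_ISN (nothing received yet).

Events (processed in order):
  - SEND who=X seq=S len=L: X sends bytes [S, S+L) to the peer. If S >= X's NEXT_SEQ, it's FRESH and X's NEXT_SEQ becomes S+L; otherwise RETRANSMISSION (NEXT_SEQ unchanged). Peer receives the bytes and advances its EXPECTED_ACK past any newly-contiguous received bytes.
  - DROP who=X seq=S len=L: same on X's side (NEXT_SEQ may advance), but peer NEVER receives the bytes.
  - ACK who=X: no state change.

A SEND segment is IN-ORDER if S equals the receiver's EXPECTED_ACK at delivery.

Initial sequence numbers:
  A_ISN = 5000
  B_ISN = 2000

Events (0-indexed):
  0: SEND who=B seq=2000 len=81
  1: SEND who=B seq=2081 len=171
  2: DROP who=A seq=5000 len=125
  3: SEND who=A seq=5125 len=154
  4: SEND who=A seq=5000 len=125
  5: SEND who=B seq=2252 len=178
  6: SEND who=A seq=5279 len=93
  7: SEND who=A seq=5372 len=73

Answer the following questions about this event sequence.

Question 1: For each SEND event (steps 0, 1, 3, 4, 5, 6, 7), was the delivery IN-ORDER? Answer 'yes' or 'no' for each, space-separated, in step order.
Step 0: SEND seq=2000 -> in-order
Step 1: SEND seq=2081 -> in-order
Step 3: SEND seq=5125 -> out-of-order
Step 4: SEND seq=5000 -> in-order
Step 5: SEND seq=2252 -> in-order
Step 6: SEND seq=5279 -> in-order
Step 7: SEND seq=5372 -> in-order

Answer: yes yes no yes yes yes yes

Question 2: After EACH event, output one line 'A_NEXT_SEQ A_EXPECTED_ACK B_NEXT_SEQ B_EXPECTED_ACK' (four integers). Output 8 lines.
5000 2081 2081 5000
5000 2252 2252 5000
5125 2252 2252 5000
5279 2252 2252 5000
5279 2252 2252 5279
5279 2430 2430 5279
5372 2430 2430 5372
5445 2430 2430 5445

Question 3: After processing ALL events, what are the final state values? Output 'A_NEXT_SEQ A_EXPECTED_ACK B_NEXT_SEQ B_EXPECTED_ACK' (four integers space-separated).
Answer: 5445 2430 2430 5445

Derivation:
After event 0: A_seq=5000 A_ack=2081 B_seq=2081 B_ack=5000
After event 1: A_seq=5000 A_ack=2252 B_seq=2252 B_ack=5000
After event 2: A_seq=5125 A_ack=2252 B_seq=2252 B_ack=5000
After event 3: A_seq=5279 A_ack=2252 B_seq=2252 B_ack=5000
After event 4: A_seq=5279 A_ack=2252 B_seq=2252 B_ack=5279
After event 5: A_seq=5279 A_ack=2430 B_seq=2430 B_ack=5279
After event 6: A_seq=5372 A_ack=2430 B_seq=2430 B_ack=5372
After event 7: A_seq=5445 A_ack=2430 B_seq=2430 B_ack=5445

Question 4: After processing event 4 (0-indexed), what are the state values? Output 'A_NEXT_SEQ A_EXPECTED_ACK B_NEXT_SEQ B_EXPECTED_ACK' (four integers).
After event 0: A_seq=5000 A_ack=2081 B_seq=2081 B_ack=5000
After event 1: A_seq=5000 A_ack=2252 B_seq=2252 B_ack=5000
After event 2: A_seq=5125 A_ack=2252 B_seq=2252 B_ack=5000
After event 3: A_seq=5279 A_ack=2252 B_seq=2252 B_ack=5000
After event 4: A_seq=5279 A_ack=2252 B_seq=2252 B_ack=5279

5279 2252 2252 5279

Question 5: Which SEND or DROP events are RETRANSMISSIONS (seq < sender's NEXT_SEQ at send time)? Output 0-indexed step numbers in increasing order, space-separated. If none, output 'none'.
Step 0: SEND seq=2000 -> fresh
Step 1: SEND seq=2081 -> fresh
Step 2: DROP seq=5000 -> fresh
Step 3: SEND seq=5125 -> fresh
Step 4: SEND seq=5000 -> retransmit
Step 5: SEND seq=2252 -> fresh
Step 6: SEND seq=5279 -> fresh
Step 7: SEND seq=5372 -> fresh

Answer: 4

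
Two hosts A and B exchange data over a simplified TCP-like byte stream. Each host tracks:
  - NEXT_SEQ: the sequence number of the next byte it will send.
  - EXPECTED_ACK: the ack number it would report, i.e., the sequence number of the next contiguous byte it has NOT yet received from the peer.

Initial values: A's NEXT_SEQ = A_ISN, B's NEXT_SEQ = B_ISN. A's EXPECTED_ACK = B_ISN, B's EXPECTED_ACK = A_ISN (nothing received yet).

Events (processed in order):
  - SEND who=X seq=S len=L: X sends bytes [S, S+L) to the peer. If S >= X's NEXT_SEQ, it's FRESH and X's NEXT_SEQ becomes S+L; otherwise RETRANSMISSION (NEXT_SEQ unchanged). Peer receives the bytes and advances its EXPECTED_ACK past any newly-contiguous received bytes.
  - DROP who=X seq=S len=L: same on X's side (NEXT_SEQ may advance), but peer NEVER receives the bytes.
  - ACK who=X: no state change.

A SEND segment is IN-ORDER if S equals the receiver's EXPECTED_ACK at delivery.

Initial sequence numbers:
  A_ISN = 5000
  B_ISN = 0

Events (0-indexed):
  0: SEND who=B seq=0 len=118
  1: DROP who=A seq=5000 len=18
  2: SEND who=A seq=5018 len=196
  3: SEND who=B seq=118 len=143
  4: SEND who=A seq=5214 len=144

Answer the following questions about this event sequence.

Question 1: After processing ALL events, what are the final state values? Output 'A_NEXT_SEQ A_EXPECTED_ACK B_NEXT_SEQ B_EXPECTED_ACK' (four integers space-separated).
Answer: 5358 261 261 5000

Derivation:
After event 0: A_seq=5000 A_ack=118 B_seq=118 B_ack=5000
After event 1: A_seq=5018 A_ack=118 B_seq=118 B_ack=5000
After event 2: A_seq=5214 A_ack=118 B_seq=118 B_ack=5000
After event 3: A_seq=5214 A_ack=261 B_seq=261 B_ack=5000
After event 4: A_seq=5358 A_ack=261 B_seq=261 B_ack=5000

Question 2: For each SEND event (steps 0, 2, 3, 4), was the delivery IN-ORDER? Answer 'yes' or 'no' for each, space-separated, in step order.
Step 0: SEND seq=0 -> in-order
Step 2: SEND seq=5018 -> out-of-order
Step 3: SEND seq=118 -> in-order
Step 4: SEND seq=5214 -> out-of-order

Answer: yes no yes no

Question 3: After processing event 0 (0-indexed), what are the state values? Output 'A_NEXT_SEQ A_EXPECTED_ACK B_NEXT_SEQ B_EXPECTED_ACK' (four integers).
After event 0: A_seq=5000 A_ack=118 B_seq=118 B_ack=5000

5000 118 118 5000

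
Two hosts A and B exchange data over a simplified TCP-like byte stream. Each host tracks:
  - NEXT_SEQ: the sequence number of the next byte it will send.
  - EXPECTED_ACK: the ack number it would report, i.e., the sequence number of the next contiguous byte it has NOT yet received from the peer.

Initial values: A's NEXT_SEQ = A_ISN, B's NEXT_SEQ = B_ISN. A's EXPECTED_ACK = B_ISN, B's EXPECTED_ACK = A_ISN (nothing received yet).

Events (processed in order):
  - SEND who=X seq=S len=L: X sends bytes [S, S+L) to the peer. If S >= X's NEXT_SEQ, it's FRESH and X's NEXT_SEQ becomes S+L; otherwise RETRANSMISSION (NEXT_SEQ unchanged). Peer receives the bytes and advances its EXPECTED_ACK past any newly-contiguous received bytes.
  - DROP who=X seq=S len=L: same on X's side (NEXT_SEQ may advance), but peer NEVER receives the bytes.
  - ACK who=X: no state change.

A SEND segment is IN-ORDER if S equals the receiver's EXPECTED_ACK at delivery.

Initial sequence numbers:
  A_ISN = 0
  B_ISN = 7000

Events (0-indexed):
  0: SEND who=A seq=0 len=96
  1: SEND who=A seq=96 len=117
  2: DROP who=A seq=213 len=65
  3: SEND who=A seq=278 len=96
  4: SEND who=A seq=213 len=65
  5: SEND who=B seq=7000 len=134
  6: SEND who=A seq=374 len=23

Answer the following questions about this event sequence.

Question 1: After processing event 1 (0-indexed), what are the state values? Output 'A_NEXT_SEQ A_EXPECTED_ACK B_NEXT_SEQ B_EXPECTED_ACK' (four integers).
After event 0: A_seq=96 A_ack=7000 B_seq=7000 B_ack=96
After event 1: A_seq=213 A_ack=7000 B_seq=7000 B_ack=213

213 7000 7000 213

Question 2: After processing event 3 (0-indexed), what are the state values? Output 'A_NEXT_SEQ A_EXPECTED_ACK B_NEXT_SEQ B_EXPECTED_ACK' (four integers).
After event 0: A_seq=96 A_ack=7000 B_seq=7000 B_ack=96
After event 1: A_seq=213 A_ack=7000 B_seq=7000 B_ack=213
After event 2: A_seq=278 A_ack=7000 B_seq=7000 B_ack=213
After event 3: A_seq=374 A_ack=7000 B_seq=7000 B_ack=213

374 7000 7000 213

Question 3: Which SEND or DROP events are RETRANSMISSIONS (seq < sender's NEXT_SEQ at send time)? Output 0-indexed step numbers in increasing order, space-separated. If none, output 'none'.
Answer: 4

Derivation:
Step 0: SEND seq=0 -> fresh
Step 1: SEND seq=96 -> fresh
Step 2: DROP seq=213 -> fresh
Step 3: SEND seq=278 -> fresh
Step 4: SEND seq=213 -> retransmit
Step 5: SEND seq=7000 -> fresh
Step 6: SEND seq=374 -> fresh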